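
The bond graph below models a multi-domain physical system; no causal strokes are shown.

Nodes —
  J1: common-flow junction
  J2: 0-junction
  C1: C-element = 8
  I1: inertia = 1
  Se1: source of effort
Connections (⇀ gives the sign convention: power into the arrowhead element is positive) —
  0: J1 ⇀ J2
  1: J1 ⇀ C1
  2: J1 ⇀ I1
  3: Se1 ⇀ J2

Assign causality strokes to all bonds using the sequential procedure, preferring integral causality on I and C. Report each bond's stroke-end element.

β3 →J2  (Se1: effort source, stroke at far end)
β0 →J1  (common-e at J2 fixed by 3)
β1 →J1  (C1 outputs effort q/C1)
β2 →I1  (J1: last free bond brings flow in)

#0 →J1
#1 →J1
#2 →I1
#3 →J2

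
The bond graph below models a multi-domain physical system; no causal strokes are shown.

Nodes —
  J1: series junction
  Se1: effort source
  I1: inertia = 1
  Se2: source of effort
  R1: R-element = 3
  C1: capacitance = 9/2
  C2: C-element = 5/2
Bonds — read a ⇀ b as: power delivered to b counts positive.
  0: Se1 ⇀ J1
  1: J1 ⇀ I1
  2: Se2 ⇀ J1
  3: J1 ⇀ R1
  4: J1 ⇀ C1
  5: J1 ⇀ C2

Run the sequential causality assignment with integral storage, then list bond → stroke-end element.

β0 |J1
β1 |I1
β2 |J1
β3 |J1
β4 |J1
β5 |J1

b0 stroke→J1  (Se1: effort source, stroke at far end)
b2 stroke→J1  (Se2 fixes effort; stroke away)
b1 stroke→I1  (I1: I, integral causality)
b3 stroke→J1  (common-f at J1 fixed by 1)
b4 stroke→J1  (J1: bond 1 brought flow, rest push out)
b5 stroke→J1  (1-jn J1 has f-setter on 1)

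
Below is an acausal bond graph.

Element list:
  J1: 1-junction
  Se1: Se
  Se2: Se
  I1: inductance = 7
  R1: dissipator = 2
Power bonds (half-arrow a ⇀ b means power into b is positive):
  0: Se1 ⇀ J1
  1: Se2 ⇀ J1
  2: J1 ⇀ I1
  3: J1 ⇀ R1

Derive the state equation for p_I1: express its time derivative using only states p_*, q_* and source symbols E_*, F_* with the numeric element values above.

b0 →J1  (Se1 fixes effort; stroke away)
b1 →J1  (Se2 (Se) sets effort on bond)
b2 →I1  (I1 outputs flow p/I1)
b3 →J1  (J1: bond 2 brought flow, rest push out)

dp_I1/dt = E_Se1 + E_Se2 - 2*p_I1/7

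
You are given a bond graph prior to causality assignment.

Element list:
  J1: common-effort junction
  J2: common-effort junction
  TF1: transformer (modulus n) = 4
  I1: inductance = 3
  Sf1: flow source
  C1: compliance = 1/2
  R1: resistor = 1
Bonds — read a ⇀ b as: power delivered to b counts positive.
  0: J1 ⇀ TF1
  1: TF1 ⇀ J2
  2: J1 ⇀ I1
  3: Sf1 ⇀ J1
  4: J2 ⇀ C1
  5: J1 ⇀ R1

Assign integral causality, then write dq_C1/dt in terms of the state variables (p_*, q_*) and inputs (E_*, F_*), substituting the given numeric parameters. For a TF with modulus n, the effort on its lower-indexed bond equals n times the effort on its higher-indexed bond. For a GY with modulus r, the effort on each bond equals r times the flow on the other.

dq_C1/dt = 4*F_Sf1 - 4*p_I1/3 - 32*q_C1

#3 stroke at Sf1  (Sf1: flow source, stroke at near end)
#2 stroke at I1  (I1 integral (f out))
#4 stroke at J2  (C1 outputs effort q/C1)
#1 stroke at TF1  (J2: bond 4 brought effort, rest push out)
#0 stroke at J1  (TF1: transformer flips bond 1)
#5 stroke at R1  (0-jn J1 has e-setter on 0)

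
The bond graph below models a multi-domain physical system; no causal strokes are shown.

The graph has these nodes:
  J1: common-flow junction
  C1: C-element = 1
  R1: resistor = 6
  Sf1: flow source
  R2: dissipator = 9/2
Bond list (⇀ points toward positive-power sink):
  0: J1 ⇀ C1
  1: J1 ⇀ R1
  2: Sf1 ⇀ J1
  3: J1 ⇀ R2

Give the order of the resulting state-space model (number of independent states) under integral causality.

1  (C1 all integral)

bond 2 |Sf1  (Sf1: flow source, stroke at near end)
bond 0 |J1  (common-f at J1 fixed by 2)
bond 1 |J1  (1-jn J1 has f-setter on 2)
bond 3 |J1  (J1 flow already set via bond 2)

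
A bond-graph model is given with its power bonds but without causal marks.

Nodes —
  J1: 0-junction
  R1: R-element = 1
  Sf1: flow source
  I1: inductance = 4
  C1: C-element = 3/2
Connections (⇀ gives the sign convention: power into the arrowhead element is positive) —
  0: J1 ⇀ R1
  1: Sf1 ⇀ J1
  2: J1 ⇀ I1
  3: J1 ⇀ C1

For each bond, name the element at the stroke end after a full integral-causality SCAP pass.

#1 stroke→Sf1  (Sf1: flow source, stroke at near end)
#2 stroke→I1  (I1 integral (f out))
#3 stroke→J1  (C1 outputs effort q/C1)
#0 stroke→R1  (J1: bond 3 brought effort, rest push out)

b0 |R1
b1 |Sf1
b2 |I1
b3 |J1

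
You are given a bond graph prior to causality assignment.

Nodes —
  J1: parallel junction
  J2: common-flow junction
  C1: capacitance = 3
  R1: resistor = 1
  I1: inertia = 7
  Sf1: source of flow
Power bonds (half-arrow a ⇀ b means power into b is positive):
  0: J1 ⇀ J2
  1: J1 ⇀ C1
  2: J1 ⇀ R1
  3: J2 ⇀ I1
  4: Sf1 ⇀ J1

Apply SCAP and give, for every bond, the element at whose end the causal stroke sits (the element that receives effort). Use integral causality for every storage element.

bond 4 stroke at Sf1  (Sf1 fixes flow; stroke at Sf1)
bond 1 stroke at J1  (C1 outputs effort q/C1)
bond 0 stroke at J2  (common-e at J1 fixed by 1)
bond 2 stroke at R1  (0-jn J1 has e-setter on 1)
bond 3 stroke at I1  (J2: last free bond brings flow in)

β0 stroke→J2
β1 stroke→J1
β2 stroke→R1
β3 stroke→I1
β4 stroke→Sf1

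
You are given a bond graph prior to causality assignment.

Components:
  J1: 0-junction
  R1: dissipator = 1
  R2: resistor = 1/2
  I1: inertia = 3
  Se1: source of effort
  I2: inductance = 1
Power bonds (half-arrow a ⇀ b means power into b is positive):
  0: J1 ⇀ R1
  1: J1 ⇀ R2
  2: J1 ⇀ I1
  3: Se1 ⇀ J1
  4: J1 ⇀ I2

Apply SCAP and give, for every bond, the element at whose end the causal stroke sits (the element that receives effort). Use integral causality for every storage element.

β0 stroke→R1
β1 stroke→R2
β2 stroke→I1
β3 stroke→J1
β4 stroke→I2

bond 3 |J1  (Se1 (Se) sets effort on bond)
bond 0 |R1  (common-e at J1 fixed by 3)
bond 1 |R2  (J1: bond 3 brought effort, rest push out)
bond 2 |I1  (common-e at J1 fixed by 3)
bond 4 |I2  (J1: bond 3 brought effort, rest push out)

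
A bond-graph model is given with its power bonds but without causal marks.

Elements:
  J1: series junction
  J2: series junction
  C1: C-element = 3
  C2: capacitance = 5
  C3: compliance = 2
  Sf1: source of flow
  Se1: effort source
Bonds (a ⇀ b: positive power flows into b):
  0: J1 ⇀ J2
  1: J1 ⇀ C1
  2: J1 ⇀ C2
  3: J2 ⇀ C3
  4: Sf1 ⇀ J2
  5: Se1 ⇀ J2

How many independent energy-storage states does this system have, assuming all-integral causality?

3  (C1, C2, C3 all integral)

bond 4 stroke→Sf1  (Sf1: flow source, stroke at near end)
bond 5 stroke→J2  (Se1 (Se) sets effort on bond)
bond 0 stroke→J2  (J2 flow already set via bond 4)
bond 3 stroke→J2  (J2 flow already set via bond 4)
bond 1 stroke→J1  (J1 flow already set via bond 0)
bond 2 stroke→J1  (J1 flow already set via bond 0)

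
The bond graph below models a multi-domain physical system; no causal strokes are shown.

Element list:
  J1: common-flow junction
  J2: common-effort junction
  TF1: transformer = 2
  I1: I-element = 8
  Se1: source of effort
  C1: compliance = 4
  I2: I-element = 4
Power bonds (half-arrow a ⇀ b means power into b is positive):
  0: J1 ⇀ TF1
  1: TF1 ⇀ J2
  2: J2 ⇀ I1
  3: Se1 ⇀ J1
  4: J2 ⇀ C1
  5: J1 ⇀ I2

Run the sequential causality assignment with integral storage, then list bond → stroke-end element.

bond 3 stroke→J1  (Se1 (Se) sets effort on bond)
bond 2 stroke→I1  (I1 integral (f out))
bond 4 stroke→J2  (C1 outputs effort q/C1)
bond 1 stroke→TF1  (common-e at J2 fixed by 4)
bond 0 stroke→J1  (TF1 one-in-one-out from 1)
bond 5 stroke→I2  (J1 needs exactly one f-in)

bond 0 →J1
bond 1 →TF1
bond 2 →I1
bond 3 →J1
bond 4 →J2
bond 5 →I2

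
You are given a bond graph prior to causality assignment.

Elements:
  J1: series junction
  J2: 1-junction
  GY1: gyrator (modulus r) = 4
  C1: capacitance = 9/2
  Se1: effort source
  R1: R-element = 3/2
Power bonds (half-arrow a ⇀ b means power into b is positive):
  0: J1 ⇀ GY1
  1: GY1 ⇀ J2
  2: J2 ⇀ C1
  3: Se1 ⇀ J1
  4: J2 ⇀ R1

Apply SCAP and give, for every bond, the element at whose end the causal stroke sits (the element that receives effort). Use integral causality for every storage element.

#0 |GY1
#1 |GY1
#2 |J2
#3 |J1
#4 |J2

b3 stroke→J1  (Se1 fixes effort; stroke away)
b0 stroke→GY1  (closing 1-jn rule on J1)
b1 stroke→GY1  (GY1 both-in/both-out from 0)
b2 stroke→J2  (common-f at J2 fixed by 1)
b4 stroke→J2  (J2 flow already set via bond 1)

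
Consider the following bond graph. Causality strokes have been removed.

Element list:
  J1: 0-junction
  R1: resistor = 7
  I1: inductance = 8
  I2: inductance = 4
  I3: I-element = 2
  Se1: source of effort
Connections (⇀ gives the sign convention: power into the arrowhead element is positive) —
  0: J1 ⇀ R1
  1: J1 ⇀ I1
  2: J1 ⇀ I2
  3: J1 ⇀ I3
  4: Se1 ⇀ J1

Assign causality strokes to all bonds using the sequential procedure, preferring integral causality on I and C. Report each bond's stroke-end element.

#4 stroke→J1  (Se1: effort source, stroke at far end)
#0 stroke→R1  (0-jn J1 has e-setter on 4)
#1 stroke→I1  (J1: bond 4 brought effort, rest push out)
#2 stroke→I2  (common-e at J1 fixed by 4)
#3 stroke→I3  (common-e at J1 fixed by 4)

β0 →R1
β1 →I1
β2 →I2
β3 →I3
β4 →J1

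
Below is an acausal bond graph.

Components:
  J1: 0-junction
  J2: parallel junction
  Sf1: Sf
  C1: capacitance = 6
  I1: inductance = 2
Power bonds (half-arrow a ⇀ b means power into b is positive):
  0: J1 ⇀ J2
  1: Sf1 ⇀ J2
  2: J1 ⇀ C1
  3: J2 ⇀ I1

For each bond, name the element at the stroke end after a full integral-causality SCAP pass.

β0 |J2
β1 |Sf1
β2 |J1
β3 |I1

b1 →Sf1  (Sf1 (Sf) sets flow on bond)
b2 →J1  (prefer integral on C1)
b0 →J2  (J1 effort already set via bond 2)
b3 →I1  (common-e at J2 fixed by 0)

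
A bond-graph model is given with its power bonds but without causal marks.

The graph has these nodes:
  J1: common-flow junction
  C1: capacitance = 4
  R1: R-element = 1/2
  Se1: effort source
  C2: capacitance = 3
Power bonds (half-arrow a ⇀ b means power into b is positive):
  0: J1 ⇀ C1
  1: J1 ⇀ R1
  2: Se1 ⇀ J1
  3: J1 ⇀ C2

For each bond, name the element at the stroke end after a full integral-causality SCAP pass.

b2 stroke at J1  (source Se1 imposes e)
b0 stroke at J1  (C1 integral (e out))
b3 stroke at J1  (C2 integral (e out))
b1 stroke at R1  (only one flow-in slot at J1)

β0 stroke at J1
β1 stroke at R1
β2 stroke at J1
β3 stroke at J1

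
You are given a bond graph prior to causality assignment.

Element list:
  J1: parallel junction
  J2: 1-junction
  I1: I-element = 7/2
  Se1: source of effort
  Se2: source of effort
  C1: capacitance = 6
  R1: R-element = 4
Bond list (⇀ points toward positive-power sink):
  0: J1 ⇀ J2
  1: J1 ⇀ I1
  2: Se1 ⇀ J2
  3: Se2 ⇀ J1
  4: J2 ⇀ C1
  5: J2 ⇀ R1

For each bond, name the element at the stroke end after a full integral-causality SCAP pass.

#2 stroke→J2  (Se1 fixes effort; stroke away)
#3 stroke→J1  (source Se2 imposes e)
#0 stroke→J2  (0-jn J1 has e-setter on 3)
#1 stroke→I1  (common-e at J1 fixed by 3)
#4 stroke→J2  (C1 integral (e out))
#5 stroke→R1  (closing 1-jn rule on J2)

b0 |J2
b1 |I1
b2 |J2
b3 |J1
b4 |J2
b5 |R1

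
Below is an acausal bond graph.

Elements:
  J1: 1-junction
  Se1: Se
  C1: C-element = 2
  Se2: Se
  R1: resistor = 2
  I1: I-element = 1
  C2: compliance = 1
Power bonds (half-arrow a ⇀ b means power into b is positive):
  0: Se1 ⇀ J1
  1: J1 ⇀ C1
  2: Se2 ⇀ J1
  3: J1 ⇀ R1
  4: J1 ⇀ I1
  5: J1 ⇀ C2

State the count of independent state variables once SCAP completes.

β0 stroke→J1  (Se1 fixes effort; stroke away)
β2 stroke→J1  (Se2 (Se) sets effort on bond)
β1 stroke→J1  (prefer integral on C1)
β4 stroke→I1  (I1 outputs flow p/I1)
β3 stroke→J1  (common-f at J1 fixed by 4)
β5 stroke→J1  (J1: bond 4 brought flow, rest push out)

3  (C1, C2, I1 all integral)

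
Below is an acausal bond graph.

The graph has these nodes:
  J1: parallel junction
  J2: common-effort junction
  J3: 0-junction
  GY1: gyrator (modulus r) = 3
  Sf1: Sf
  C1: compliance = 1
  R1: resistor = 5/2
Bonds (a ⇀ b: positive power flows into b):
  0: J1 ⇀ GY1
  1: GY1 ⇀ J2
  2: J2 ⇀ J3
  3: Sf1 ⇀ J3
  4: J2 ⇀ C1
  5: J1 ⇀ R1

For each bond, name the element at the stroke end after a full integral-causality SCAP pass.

b0 →GY1
b1 →GY1
b2 →J3
b3 →Sf1
b4 →J2
b5 →J1

β3 stroke→Sf1  (source Sf1 imposes f)
β2 stroke→J3  (only one effort-in slot at J3)
β4 stroke→J2  (C1 outputs effort q/C1)
β1 stroke→GY1  (0-jn J2 has e-setter on 4)
β0 stroke→GY1  (GY1 both-in/both-out from 1)
β5 stroke→J1  (closing 0-jn rule on J1)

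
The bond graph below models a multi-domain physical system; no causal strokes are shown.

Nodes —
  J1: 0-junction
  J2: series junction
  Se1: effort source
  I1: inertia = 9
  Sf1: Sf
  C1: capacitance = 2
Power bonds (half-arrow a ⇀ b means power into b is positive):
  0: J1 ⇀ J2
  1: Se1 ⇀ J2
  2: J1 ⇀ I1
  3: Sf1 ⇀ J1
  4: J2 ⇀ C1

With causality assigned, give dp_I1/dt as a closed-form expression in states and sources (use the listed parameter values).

dp_I1/dt = -E_Se1 + q_C1/2

#1 stroke at J2  (source Se1 imposes e)
#3 stroke at Sf1  (source Sf1 imposes f)
#2 stroke at I1  (prefer integral on I1)
#0 stroke at J1  (closing 0-jn rule on J1)
#4 stroke at J2  (J2 flow already set via bond 0)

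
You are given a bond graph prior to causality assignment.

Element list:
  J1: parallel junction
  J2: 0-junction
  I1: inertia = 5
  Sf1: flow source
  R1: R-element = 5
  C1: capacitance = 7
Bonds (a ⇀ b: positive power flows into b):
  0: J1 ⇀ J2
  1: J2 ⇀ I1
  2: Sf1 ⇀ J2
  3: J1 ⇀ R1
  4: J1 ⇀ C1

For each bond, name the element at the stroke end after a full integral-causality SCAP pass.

bond 0 |J2
bond 1 |I1
bond 2 |Sf1
bond 3 |R1
bond 4 |J1

#2 stroke→Sf1  (Sf1: flow source, stroke at near end)
#1 stroke→I1  (I1: I, integral causality)
#0 stroke→J2  (closing 0-jn rule on J2)
#4 stroke→J1  (C1 outputs effort q/C1)
#3 stroke→R1  (common-e at J1 fixed by 4)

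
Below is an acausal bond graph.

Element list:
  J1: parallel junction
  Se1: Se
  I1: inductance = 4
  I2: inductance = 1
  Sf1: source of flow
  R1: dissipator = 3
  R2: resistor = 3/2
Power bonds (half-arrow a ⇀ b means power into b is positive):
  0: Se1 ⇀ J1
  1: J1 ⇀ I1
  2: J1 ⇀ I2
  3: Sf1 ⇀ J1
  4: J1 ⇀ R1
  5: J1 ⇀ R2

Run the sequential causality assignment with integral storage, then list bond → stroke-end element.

b0 stroke at J1  (Se1 fixes effort; stroke away)
b3 stroke at Sf1  (Sf1: flow source, stroke at near end)
b1 stroke at I1  (J1: bond 0 brought effort, rest push out)
b2 stroke at I2  (J1 effort already set via bond 0)
b4 stroke at R1  (J1 effort already set via bond 0)
b5 stroke at R2  (J1 effort already set via bond 0)

bond 0 →J1
bond 1 →I1
bond 2 →I2
bond 3 →Sf1
bond 4 →R1
bond 5 →R2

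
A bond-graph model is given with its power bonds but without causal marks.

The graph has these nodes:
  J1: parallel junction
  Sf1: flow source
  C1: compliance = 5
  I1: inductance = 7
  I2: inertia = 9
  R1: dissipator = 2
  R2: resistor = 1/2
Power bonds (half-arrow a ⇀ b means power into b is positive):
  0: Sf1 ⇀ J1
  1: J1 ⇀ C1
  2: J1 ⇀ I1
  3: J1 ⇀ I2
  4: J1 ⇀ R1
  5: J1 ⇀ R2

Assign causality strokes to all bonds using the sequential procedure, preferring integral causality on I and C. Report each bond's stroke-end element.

#0 stroke→Sf1  (Sf1 (Sf) sets flow on bond)
#1 stroke→J1  (C1 integral (e out))
#2 stroke→I1  (0-jn J1 has e-setter on 1)
#3 stroke→I2  (J1: bond 1 brought effort, rest push out)
#4 stroke→R1  (J1 effort already set via bond 1)
#5 stroke→R2  (common-e at J1 fixed by 1)

bond 0 stroke at Sf1
bond 1 stroke at J1
bond 2 stroke at I1
bond 3 stroke at I2
bond 4 stroke at R1
bond 5 stroke at R2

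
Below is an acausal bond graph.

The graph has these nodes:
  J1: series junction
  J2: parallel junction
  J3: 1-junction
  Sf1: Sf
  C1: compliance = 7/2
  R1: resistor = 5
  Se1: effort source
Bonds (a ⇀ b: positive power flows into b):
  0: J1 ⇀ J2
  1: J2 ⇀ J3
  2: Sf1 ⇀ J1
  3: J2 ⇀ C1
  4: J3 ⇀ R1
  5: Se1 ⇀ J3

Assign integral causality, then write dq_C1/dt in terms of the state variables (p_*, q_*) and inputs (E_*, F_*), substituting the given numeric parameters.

dq_C1/dt = -E_Se1/5 + F_Sf1 - 2*q_C1/35

β2 stroke→Sf1  (Sf1 fixes flow; stroke at Sf1)
β5 stroke→J3  (Se1: effort source, stroke at far end)
β0 stroke→J1  (J1: bond 2 brought flow, rest push out)
β3 stroke→J2  (C1 outputs effort q/C1)
β1 stroke→J3  (common-e at J2 fixed by 3)
β4 stroke→R1  (only one flow-in slot at J3)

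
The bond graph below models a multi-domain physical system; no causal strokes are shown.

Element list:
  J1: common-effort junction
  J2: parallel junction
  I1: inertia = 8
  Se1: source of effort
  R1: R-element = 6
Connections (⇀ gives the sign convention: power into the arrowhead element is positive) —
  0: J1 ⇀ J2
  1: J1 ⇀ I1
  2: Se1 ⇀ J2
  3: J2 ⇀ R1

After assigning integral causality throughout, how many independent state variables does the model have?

bond 2 →J2  (Se1 (Se) sets effort on bond)
bond 0 →J1  (J2: bond 2 brought effort, rest push out)
bond 3 →R1  (J2: bond 2 brought effort, rest push out)
bond 1 →I1  (0-jn J1 has e-setter on 0)

1  (I1 all integral)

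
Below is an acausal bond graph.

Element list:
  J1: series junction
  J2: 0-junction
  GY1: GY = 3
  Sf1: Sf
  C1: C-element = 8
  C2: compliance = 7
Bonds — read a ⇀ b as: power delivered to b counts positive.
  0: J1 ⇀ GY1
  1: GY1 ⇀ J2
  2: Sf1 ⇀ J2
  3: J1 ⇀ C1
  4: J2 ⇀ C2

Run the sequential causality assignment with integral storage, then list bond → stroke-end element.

bond 0 stroke→GY1
bond 1 stroke→GY1
bond 2 stroke→Sf1
bond 3 stroke→J1
bond 4 stroke→J2

b2 stroke at Sf1  (source Sf1 imposes f)
b3 stroke at J1  (C1 outputs effort q/C1)
b0 stroke at GY1  (J1 needs exactly one f-in)
b1 stroke at GY1  (GY GY1: same side as bond 0)
b4 stroke at J2  (J2: last free bond brings effort in)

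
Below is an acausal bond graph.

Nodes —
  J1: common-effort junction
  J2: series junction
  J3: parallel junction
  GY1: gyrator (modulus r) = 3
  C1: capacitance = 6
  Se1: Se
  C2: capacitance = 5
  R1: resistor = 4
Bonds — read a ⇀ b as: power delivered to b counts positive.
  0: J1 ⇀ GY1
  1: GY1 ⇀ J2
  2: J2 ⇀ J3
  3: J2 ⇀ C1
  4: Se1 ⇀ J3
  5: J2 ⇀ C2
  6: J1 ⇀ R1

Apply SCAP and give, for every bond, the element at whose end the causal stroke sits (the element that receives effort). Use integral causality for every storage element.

#0 |GY1
#1 |GY1
#2 |J2
#3 |J2
#4 |J3
#5 |J2
#6 |J1

b4 stroke at J3  (Se1: effort source, stroke at far end)
b2 stroke at J2  (0-jn J3 has e-setter on 4)
b3 stroke at J2  (C1: C, integral causality)
b5 stroke at J2  (C2 outputs effort q/C2)
b1 stroke at GY1  (J2 needs exactly one f-in)
b0 stroke at GY1  (through GY1, causality inverts; strokes same side of GY1)
b6 stroke at J1  (J1 needs exactly one e-in)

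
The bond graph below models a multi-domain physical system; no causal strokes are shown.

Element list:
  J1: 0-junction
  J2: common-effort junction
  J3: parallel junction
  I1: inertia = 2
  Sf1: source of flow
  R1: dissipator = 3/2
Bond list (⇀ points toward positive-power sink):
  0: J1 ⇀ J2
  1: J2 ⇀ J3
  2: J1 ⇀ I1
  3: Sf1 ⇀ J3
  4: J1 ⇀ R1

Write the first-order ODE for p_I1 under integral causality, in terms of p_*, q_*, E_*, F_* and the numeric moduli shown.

dp_I1/dt = 3*F_Sf1/2 - 3*p_I1/4

bond 3 stroke→Sf1  (Sf1: flow source, stroke at near end)
bond 1 stroke→J3  (only one effort-in slot at J3)
bond 0 stroke→J2  (closing 0-jn rule on J2)
bond 2 stroke→I1  (prefer integral on I1)
bond 4 stroke→J1  (J1: last free bond brings effort in)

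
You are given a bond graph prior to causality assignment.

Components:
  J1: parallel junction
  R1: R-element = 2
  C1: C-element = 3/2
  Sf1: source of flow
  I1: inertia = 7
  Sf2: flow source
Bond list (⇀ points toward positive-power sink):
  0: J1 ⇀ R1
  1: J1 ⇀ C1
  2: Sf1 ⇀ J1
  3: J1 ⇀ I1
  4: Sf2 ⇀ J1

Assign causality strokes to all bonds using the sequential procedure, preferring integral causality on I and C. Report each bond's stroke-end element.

β0 →R1
β1 →J1
β2 →Sf1
β3 →I1
β4 →Sf2

β2 stroke→Sf1  (source Sf1 imposes f)
β4 stroke→Sf2  (source Sf2 imposes f)
β1 stroke→J1  (C1 integral (e out))
β0 stroke→R1  (J1 effort already set via bond 1)
β3 stroke→I1  (0-jn J1 has e-setter on 1)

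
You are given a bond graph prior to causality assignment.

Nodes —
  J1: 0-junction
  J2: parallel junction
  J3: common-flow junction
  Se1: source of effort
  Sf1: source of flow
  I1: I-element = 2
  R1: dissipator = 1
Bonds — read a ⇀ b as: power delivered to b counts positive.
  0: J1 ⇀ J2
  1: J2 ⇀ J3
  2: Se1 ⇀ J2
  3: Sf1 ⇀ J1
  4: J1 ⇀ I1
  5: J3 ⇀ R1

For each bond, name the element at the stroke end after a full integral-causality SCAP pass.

bond 0 stroke→J1
bond 1 stroke→J3
bond 2 stroke→J2
bond 3 stroke→Sf1
bond 4 stroke→I1
bond 5 stroke→R1

#2 |J2  (Se1 fixes effort; stroke away)
#3 |Sf1  (source Sf1 imposes f)
#0 |J1  (J2 effort already set via bond 2)
#1 |J3  (J2 effort already set via bond 2)
#5 |R1  (closing 1-jn rule on J3)
#4 |I1  (J1 effort already set via bond 0)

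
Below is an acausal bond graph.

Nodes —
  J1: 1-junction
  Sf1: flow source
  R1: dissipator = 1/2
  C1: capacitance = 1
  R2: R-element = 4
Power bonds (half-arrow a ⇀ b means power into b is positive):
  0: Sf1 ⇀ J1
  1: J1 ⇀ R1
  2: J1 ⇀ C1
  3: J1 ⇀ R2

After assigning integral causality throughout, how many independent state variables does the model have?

b0 |Sf1  (Sf1: flow source, stroke at near end)
b1 |J1  (J1 flow already set via bond 0)
b2 |J1  (common-f at J1 fixed by 0)
b3 |J1  (common-f at J1 fixed by 0)

1  (C1 all integral)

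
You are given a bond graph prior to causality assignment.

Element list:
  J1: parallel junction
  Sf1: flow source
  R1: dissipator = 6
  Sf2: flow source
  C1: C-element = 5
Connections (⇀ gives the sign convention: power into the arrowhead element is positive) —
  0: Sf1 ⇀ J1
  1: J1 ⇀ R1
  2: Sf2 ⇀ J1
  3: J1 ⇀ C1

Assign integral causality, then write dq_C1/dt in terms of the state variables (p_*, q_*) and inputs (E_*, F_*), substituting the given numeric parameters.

dq_C1/dt = F_Sf1 + F_Sf2 - q_C1/30

#0 |Sf1  (Sf1 (Sf) sets flow on bond)
#2 |Sf2  (Sf2: flow source, stroke at near end)
#3 |J1  (C1 outputs effort q/C1)
#1 |R1  (J1 effort already set via bond 3)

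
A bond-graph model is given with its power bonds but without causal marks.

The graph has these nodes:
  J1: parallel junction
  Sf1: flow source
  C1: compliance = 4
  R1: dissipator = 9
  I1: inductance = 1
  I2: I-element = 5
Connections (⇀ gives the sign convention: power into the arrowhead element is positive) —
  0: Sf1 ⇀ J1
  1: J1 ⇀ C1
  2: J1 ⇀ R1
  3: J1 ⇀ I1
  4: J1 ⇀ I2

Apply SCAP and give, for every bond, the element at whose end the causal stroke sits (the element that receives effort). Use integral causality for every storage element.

β0 stroke→Sf1
β1 stroke→J1
β2 stroke→R1
β3 stroke→I1
β4 stroke→I2

#0 stroke at Sf1  (Sf1 (Sf) sets flow on bond)
#1 stroke at J1  (C1: C, integral causality)
#2 stroke at R1  (common-e at J1 fixed by 1)
#3 stroke at I1  (common-e at J1 fixed by 1)
#4 stroke at I2  (J1 effort already set via bond 1)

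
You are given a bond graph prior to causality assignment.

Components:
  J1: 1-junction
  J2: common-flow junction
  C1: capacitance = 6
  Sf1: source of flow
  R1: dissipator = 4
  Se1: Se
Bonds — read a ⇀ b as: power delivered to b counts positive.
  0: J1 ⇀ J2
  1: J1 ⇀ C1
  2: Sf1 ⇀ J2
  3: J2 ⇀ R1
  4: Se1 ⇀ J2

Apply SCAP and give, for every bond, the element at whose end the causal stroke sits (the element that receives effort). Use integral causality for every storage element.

bond 0 |J2
bond 1 |J1
bond 2 |Sf1
bond 3 |J2
bond 4 |J2

bond 2 →Sf1  (source Sf1 imposes f)
bond 4 →J2  (Se1 (Se) sets effort on bond)
bond 0 →J2  (1-jn J2 has f-setter on 2)
bond 3 →J2  (J2 flow already set via bond 2)
bond 1 →J1  (1-jn J1 has f-setter on 0)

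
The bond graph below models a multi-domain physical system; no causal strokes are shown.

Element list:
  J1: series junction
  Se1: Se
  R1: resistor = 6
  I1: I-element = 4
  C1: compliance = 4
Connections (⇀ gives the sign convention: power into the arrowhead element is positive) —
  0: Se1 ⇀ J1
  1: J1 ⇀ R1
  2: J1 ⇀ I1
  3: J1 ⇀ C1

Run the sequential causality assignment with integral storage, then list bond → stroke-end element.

#0 →J1  (Se1: effort source, stroke at far end)
#2 →I1  (prefer integral on I1)
#1 →J1  (common-f at J1 fixed by 2)
#3 →J1  (1-jn J1 has f-setter on 2)

b0 →J1
b1 →J1
b2 →I1
b3 →J1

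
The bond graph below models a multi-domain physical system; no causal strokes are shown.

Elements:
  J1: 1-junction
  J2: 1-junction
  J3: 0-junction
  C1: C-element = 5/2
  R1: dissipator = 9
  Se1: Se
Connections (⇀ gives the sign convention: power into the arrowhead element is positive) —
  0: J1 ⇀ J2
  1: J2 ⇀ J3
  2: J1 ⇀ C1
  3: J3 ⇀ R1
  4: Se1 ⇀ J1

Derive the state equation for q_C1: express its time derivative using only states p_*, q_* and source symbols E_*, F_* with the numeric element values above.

β4 →J1  (Se1 (Se) sets effort on bond)
β2 →J1  (C1: C, integral causality)
β0 →J2  (J1 needs exactly one f-in)
β1 →J3  (closing 1-jn rule on J2)
β3 →R1  (0-jn J3 has e-setter on 1)

dq_C1/dt = E_Se1/9 - 2*q_C1/45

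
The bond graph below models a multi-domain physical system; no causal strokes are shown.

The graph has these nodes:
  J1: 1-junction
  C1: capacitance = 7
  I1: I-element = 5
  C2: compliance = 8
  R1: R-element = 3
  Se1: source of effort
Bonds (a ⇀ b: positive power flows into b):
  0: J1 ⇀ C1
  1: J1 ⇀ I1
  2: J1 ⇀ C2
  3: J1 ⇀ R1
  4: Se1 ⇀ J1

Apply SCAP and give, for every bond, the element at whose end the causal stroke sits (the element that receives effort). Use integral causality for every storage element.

β0 →J1
β1 →I1
β2 →J1
β3 →J1
β4 →J1

β4 stroke at J1  (source Se1 imposes e)
β0 stroke at J1  (prefer integral on C1)
β1 stroke at I1  (I1 integral (f out))
β2 stroke at J1  (J1: bond 1 brought flow, rest push out)
β3 stroke at J1  (common-f at J1 fixed by 1)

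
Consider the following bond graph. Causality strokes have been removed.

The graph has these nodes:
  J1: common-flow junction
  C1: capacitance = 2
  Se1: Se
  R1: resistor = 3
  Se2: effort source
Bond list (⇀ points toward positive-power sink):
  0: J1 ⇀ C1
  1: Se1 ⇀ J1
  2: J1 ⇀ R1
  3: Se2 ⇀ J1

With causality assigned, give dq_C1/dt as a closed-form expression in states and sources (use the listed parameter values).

dq_C1/dt = E_Se1/3 + E_Se2/3 - q_C1/6

bond 1 |J1  (Se1 fixes effort; stroke away)
bond 3 |J1  (Se2: effort source, stroke at far end)
bond 0 |J1  (prefer integral on C1)
bond 2 |R1  (only one flow-in slot at J1)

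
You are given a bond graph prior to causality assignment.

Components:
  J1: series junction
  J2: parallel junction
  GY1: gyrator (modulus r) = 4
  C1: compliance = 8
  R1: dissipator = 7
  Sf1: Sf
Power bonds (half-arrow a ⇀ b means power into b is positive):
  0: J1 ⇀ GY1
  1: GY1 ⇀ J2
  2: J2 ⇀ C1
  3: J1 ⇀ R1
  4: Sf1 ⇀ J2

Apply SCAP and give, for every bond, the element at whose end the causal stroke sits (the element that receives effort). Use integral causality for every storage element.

b0 stroke→GY1
b1 stroke→GY1
b2 stroke→J2
b3 stroke→J1
b4 stroke→Sf1

β4 |Sf1  (Sf1 fixes flow; stroke at Sf1)
β2 |J2  (C1 outputs effort q/C1)
β1 |GY1  (J2: bond 2 brought effort, rest push out)
β0 |GY1  (GY1 both-in/both-out from 1)
β3 |J1  (common-f at J1 fixed by 0)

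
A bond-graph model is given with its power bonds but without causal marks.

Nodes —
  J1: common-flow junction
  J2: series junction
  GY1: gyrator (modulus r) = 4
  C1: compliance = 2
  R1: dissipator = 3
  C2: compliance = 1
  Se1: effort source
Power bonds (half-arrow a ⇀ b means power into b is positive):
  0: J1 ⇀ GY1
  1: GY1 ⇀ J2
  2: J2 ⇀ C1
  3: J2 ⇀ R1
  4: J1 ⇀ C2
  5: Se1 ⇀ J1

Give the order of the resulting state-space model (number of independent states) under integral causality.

#5 stroke at J1  (Se1 (Se) sets effort on bond)
#2 stroke at J2  (C1 integral (e out))
#4 stroke at J1  (C2 outputs effort q/C2)
#0 stroke at GY1  (J1 needs exactly one f-in)
#1 stroke at GY1  (GY1 both-in/both-out from 0)
#3 stroke at J2  (1-jn J2 has f-setter on 1)

2  (C1, C2 all integral)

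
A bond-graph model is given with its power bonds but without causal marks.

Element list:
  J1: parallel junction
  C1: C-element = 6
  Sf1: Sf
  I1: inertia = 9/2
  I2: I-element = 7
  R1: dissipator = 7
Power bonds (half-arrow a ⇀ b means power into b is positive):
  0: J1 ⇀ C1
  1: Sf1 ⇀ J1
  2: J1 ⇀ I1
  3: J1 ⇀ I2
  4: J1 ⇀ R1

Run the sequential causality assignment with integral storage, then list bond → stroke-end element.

#0 |J1
#1 |Sf1
#2 |I1
#3 |I2
#4 |R1

bond 1 →Sf1  (Sf1 fixes flow; stroke at Sf1)
bond 0 →J1  (prefer integral on C1)
bond 2 →I1  (common-e at J1 fixed by 0)
bond 3 →I2  (common-e at J1 fixed by 0)
bond 4 →R1  (0-jn J1 has e-setter on 0)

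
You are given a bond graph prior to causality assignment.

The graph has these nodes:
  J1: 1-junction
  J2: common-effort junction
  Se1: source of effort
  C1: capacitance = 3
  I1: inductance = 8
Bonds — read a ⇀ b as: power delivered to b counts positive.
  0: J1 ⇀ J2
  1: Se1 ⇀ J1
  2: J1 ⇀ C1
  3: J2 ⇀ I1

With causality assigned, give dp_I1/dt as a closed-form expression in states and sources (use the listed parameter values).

b1 |J1  (Se1 fixes effort; stroke away)
b2 |J1  (C1 outputs effort q/C1)
b0 |J2  (J1 needs exactly one f-in)
b3 |I1  (0-jn J2 has e-setter on 0)

dp_I1/dt = E_Se1 - q_C1/3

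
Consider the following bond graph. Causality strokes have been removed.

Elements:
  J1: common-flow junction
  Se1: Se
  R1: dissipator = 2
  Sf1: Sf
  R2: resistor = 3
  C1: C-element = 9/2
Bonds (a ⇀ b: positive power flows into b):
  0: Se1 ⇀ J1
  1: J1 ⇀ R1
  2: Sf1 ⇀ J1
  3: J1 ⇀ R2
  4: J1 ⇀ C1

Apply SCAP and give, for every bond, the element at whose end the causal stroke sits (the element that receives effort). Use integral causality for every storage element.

β0 stroke→J1  (Se1 fixes effort; stroke away)
β2 stroke→Sf1  (Sf1 fixes flow; stroke at Sf1)
β1 stroke→J1  (J1: bond 2 brought flow, rest push out)
β3 stroke→J1  (J1 flow already set via bond 2)
β4 stroke→J1  (1-jn J1 has f-setter on 2)

β0 stroke at J1
β1 stroke at J1
β2 stroke at Sf1
β3 stroke at J1
β4 stroke at J1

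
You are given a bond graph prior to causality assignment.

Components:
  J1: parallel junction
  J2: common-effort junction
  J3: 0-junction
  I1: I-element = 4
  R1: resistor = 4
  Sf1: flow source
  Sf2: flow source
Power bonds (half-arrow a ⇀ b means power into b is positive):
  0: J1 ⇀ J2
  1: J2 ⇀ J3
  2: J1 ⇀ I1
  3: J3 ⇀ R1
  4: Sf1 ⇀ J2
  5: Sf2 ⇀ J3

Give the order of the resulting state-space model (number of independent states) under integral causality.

1  (I1 all integral)

bond 4 stroke at Sf1  (source Sf1 imposes f)
bond 5 stroke at Sf2  (Sf2: flow source, stroke at near end)
bond 2 stroke at I1  (I1 outputs flow p/I1)
bond 0 stroke at J1  (closing 0-jn rule on J1)
bond 1 stroke at J2  (J2: last free bond brings effort in)
bond 3 stroke at J3  (closing 0-jn rule on J3)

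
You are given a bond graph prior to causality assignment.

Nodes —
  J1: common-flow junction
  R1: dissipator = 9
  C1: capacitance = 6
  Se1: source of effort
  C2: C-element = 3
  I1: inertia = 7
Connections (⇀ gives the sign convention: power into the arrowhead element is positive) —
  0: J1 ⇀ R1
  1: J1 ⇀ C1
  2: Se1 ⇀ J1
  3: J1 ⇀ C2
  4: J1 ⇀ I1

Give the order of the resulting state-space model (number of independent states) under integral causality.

3  (C1, C2, I1 all integral)

b2 stroke at J1  (source Se1 imposes e)
b1 stroke at J1  (prefer integral on C1)
b3 stroke at J1  (prefer integral on C2)
b4 stroke at I1  (I1 outputs flow p/I1)
b0 stroke at J1  (1-jn J1 has f-setter on 4)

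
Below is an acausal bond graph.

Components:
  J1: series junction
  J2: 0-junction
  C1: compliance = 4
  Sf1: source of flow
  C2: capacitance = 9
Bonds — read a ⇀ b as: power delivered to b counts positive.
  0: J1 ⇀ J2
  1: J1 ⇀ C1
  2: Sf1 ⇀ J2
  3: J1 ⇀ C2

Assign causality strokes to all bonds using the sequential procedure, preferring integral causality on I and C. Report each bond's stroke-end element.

#2 stroke at Sf1  (Sf1: flow source, stroke at near end)
#0 stroke at J2  (J2 needs exactly one e-in)
#1 stroke at J1  (1-jn J1 has f-setter on 0)
#3 stroke at J1  (common-f at J1 fixed by 0)

b0 stroke at J2
b1 stroke at J1
b2 stroke at Sf1
b3 stroke at J1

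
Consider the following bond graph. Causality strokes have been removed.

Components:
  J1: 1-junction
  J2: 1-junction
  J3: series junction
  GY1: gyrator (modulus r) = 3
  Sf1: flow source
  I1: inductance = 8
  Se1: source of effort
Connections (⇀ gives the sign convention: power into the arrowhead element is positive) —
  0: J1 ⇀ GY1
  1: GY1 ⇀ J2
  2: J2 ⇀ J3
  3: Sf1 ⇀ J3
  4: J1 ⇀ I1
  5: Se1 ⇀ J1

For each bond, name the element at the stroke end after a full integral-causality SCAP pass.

bond 3 |Sf1  (Sf1 fixes flow; stroke at Sf1)
bond 5 |J1  (source Se1 imposes e)
bond 2 |J3  (1-jn J3 has f-setter on 3)
bond 1 |J2  (common-f at J2 fixed by 2)
bond 0 |J1  (GY1: gyrator matches bond 1)
bond 4 |I1  (J1: last free bond brings flow in)

bond 0 |J1
bond 1 |J2
bond 2 |J3
bond 3 |Sf1
bond 4 |I1
bond 5 |J1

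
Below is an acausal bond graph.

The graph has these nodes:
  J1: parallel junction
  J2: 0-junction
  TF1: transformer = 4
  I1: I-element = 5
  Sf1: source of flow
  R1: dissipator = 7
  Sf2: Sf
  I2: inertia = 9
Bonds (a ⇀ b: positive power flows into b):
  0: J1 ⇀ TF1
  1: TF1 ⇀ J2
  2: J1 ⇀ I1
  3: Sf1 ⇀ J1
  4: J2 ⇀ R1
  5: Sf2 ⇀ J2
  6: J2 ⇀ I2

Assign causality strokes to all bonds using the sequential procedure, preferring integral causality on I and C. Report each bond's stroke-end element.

#0 stroke at J1
#1 stroke at TF1
#2 stroke at I1
#3 stroke at Sf1
#4 stroke at J2
#5 stroke at Sf2
#6 stroke at I2

bond 3 →Sf1  (Sf1 (Sf) sets flow on bond)
bond 5 →Sf2  (source Sf2 imposes f)
bond 2 →I1  (prefer integral on I1)
bond 0 →J1  (J1: last free bond brings effort in)
bond 1 →TF1  (TF TF1: opposite of bond 0)
bond 6 →I2  (prefer integral on I2)
bond 4 →J2  (J2: last free bond brings effort in)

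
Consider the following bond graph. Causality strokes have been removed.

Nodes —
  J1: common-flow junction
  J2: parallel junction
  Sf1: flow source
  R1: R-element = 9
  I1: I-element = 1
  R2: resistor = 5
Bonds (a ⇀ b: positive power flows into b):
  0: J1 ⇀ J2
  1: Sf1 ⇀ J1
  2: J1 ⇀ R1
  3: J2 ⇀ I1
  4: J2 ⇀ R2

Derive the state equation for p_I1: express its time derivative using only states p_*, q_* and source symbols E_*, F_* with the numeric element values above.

#1 →Sf1  (Sf1: flow source, stroke at near end)
#0 →J1  (common-f at J1 fixed by 1)
#2 →J1  (1-jn J1 has f-setter on 1)
#3 →I1  (prefer integral on I1)
#4 →J2  (J2: last free bond brings effort in)

dp_I1/dt = 5*F_Sf1 - 5*p_I1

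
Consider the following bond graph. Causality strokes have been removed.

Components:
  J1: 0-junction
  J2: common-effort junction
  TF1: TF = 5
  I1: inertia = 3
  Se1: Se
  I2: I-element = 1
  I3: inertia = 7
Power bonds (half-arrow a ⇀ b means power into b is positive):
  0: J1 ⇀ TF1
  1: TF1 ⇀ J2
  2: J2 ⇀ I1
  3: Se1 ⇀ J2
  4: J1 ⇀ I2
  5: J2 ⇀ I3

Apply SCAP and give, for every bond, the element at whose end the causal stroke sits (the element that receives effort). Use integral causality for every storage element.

b3 →J2  (Se1 fixes effort; stroke away)
b1 →TF1  (common-e at J2 fixed by 3)
b2 →I1  (J2: bond 3 brought effort, rest push out)
b5 →I3  (common-e at J2 fixed by 3)
b0 →J1  (TF1 one-in-one-out from 1)
b4 →I2  (J1: bond 0 brought effort, rest push out)

#0 →J1
#1 →TF1
#2 →I1
#3 →J2
#4 →I2
#5 →I3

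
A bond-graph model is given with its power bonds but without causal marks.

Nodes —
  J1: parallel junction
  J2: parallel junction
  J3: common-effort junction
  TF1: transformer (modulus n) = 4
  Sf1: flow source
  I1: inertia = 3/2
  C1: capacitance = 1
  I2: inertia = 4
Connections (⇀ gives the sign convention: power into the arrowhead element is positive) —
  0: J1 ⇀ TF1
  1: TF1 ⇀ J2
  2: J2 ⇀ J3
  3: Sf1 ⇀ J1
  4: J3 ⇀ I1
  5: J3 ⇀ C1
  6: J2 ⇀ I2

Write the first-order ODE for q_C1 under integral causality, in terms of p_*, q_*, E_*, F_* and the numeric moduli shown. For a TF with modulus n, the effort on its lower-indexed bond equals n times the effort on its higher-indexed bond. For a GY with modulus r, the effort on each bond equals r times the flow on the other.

bond 3 stroke→Sf1  (Sf1: flow source, stroke at near end)
bond 0 stroke→J1  (J1 needs exactly one e-in)
bond 1 stroke→TF1  (through TF1, causality passes straight; one stroke at TF1)
bond 4 stroke→I1  (I1: I, integral causality)
bond 5 stroke→J3  (C1: C, integral causality)
bond 2 stroke→J2  (J3 effort already set via bond 5)
bond 6 stroke→I2  (J2 effort already set via bond 2)

dq_C1/dt = 4*F_Sf1 - 2*p_I1/3 - p_I2/4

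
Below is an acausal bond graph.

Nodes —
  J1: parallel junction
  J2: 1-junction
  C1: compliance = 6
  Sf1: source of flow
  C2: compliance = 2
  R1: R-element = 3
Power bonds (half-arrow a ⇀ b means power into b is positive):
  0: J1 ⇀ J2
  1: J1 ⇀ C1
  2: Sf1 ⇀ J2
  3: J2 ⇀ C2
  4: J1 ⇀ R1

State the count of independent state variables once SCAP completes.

β2 →Sf1  (source Sf1 imposes f)
β0 →J2  (1-jn J2 has f-setter on 2)
β3 →J2  (J2 flow already set via bond 2)
β1 →J1  (C1 integral (e out))
β4 →R1  (common-e at J1 fixed by 1)

2  (C1, C2 all integral)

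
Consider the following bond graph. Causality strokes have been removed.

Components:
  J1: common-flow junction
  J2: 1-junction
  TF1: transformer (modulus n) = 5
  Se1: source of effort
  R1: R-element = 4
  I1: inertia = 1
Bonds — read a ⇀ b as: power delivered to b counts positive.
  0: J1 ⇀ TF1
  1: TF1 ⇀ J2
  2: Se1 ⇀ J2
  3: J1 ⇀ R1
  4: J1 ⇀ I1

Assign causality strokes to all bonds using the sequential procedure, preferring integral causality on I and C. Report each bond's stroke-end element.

b2 →J2  (Se1 fixes effort; stroke away)
b1 →TF1  (only one flow-in slot at J2)
b0 →J1  (TF TF1: opposite of bond 1)
b4 →I1  (I1 integral (f out))
b3 →J1  (J1: bond 4 brought flow, rest push out)

#0 |J1
#1 |TF1
#2 |J2
#3 |J1
#4 |I1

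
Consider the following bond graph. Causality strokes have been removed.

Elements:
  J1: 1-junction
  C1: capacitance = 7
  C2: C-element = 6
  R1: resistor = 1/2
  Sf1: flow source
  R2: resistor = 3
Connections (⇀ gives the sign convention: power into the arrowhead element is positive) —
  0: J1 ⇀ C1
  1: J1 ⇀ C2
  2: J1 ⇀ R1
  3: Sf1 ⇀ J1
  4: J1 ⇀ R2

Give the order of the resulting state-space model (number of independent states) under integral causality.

2  (C1, C2 all integral)

#3 →Sf1  (Sf1 fixes flow; stroke at Sf1)
#0 →J1  (common-f at J1 fixed by 3)
#1 →J1  (1-jn J1 has f-setter on 3)
#2 →J1  (J1 flow already set via bond 3)
#4 →J1  (common-f at J1 fixed by 3)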